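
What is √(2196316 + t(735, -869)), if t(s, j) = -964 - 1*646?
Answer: √2194706 ≈ 1481.5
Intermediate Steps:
t(s, j) = -1610 (t(s, j) = -964 - 646 = -1610)
√(2196316 + t(735, -869)) = √(2196316 - 1610) = √2194706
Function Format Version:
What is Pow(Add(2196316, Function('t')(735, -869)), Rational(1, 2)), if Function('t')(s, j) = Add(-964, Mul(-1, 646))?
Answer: Pow(2194706, Rational(1, 2)) ≈ 1481.5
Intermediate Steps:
Function('t')(s, j) = -1610 (Function('t')(s, j) = Add(-964, -646) = -1610)
Pow(Add(2196316, Function('t')(735, -869)), Rational(1, 2)) = Pow(Add(2196316, -1610), Rational(1, 2)) = Pow(2194706, Rational(1, 2))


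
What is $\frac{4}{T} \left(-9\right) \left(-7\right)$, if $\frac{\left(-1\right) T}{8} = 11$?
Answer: $- \frac{63}{22} \approx -2.8636$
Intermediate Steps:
$T = -88$ ($T = \left(-8\right) 11 = -88$)
$\frac{4}{T} \left(-9\right) \left(-7\right) = \frac{4}{-88} \left(-9\right) \left(-7\right) = 4 \left(- \frac{1}{88}\right) \left(-9\right) \left(-7\right) = \left(- \frac{1}{22}\right) \left(-9\right) \left(-7\right) = \frac{9}{22} \left(-7\right) = - \frac{63}{22}$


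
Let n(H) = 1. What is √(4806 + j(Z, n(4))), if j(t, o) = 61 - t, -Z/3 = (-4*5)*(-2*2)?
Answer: √5107 ≈ 71.463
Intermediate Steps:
Z = -240 (Z = -3*(-4*5)*(-2*2) = -(-60)*(-4) = -3*80 = -240)
√(4806 + j(Z, n(4))) = √(4806 + (61 - 1*(-240))) = √(4806 + (61 + 240)) = √(4806 + 301) = √5107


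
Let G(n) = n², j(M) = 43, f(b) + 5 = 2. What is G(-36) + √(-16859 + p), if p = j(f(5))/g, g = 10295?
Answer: 1296 + 3*I*√198537201310/10295 ≈ 1296.0 + 129.84*I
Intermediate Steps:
f(b) = -3 (f(b) = -5 + 2 = -3)
p = 43/10295 ≈ 0.0041768
G(-36) + √(-16859 + p) = (-36)² + √(-16859 + 43/10295) = 1296 + √(-173563362/10295) = 1296 + 3*I*√198537201310/10295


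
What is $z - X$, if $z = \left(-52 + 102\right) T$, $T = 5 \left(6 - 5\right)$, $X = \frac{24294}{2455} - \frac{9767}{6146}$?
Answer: $\frac{3646774561}{15088430} \approx 241.69$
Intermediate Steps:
$X = \frac{125332939}{15088430}$ ($X = 24294 \cdot \frac{1}{2455} - \frac{9767}{6146} = \frac{24294}{2455} - \frac{9767}{6146} = \frac{125332939}{15088430} \approx 8.3066$)
$T = 5$ ($T = 5 \cdot 1 = 5$)
$z = 250$ ($z = \left(-52 + 102\right) 5 = 50 \cdot 5 = 250$)
$z - X = 250 - \frac{125332939}{15088430} = \frac{3646774561}{15088430}$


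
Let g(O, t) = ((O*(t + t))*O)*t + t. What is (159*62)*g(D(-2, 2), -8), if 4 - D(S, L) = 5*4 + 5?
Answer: 556385520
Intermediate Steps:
D(S, L) = -21 (D(S, L) = 4 - (5*4 + 5) = 4 - (20 + 5) = 4 - 1*25 = 4 - 25 = -21)
g(O, t) = t + 2*O²*t² (g(O, t) = ((O*(2*t))*O)*t + t = ((2*O*t)*O)*t + t = (2*t*O²)*t + t = 2*O²*t² + t = t + 2*O²*t²)
(159*62)*g(D(-2, 2), -8) = (159*62)*(-8*(1 + 2*(-8)*(-21)²)) = 9858*(-8*(1 + 2*(-8)*441)) = 9858*(-8*(1 - 7056)) = 9858*(-8*(-7055)) = 9858*56440 = 556385520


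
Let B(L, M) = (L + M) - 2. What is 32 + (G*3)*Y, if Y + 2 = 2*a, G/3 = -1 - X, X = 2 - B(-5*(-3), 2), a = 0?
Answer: -184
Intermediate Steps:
B(L, M) = -2 + L + M
X = -13 (X = 2 - (-2 - 5*(-3) + 2) = 2 - (-2 + 15 + 2) = 2 - 1*15 = 2 - 15 = -13)
G = 36 (G = 3*(-1 - 1*(-13)) = 3*(-1 + 13) = 3*12 = 36)
Y = -2 (Y = -2 + 2*0 = -2 + 0 = -2)
32 + (G*3)*Y = 32 + (36*3)*(-2) = 32 + 108*(-2) = 32 - 216 = -184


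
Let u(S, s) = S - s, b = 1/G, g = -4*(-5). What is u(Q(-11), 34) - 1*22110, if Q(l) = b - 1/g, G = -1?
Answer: -442901/20 ≈ -22145.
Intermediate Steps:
g = 20
b = -1 (b = 1/(-1) = -1)
Q(l) = -21/20 (Q(l) = -1 - 1/20 = -21/20)
u(Q(-11), 34) - 1*22110 = (-21/20 - 1*34) - 1*22110 = (-21/20 - 34) - 22110 = -701/20 - 22110 = -442901/20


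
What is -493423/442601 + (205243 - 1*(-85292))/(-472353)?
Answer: -17221948374/9955424293 ≈ -1.7299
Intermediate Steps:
-493423/442601 + (205243 - 1*(-85292))/(-472353) = -493423*1/442601 + (205243 + 85292)*(-1/472353) = -493423/442601 + 290535*(-1/472353) = -493423/442601 - 13835/22493 = -17221948374/9955424293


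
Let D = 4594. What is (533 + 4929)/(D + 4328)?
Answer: 2731/4461 ≈ 0.61219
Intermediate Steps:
(533 + 4929)/(D + 4328) = (533 + 4929)/(4594 + 4328) = 5462/8922 = 5462*(1/8922) = 2731/4461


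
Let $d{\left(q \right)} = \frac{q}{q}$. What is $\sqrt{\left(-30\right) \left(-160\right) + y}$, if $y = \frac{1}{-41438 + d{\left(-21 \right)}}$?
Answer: $\frac{\sqrt{8241719809763}}{41437} \approx 69.282$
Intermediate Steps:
$d{\left(q \right)} = 1$
$y = - \frac{1}{41437}$ ($y = \frac{1}{-41438 + 1} = \frac{1}{-41437} = - \frac{1}{41437} \approx -2.4133 \cdot 10^{-5}$)
$\sqrt{\left(-30\right) \left(-160\right) + y} = \sqrt{\left(-30\right) \left(-160\right) - \frac{1}{41437}} = \sqrt{4800 - \frac{1}{41437}} = \sqrt{\frac{198897599}{41437}} = \frac{\sqrt{8241719809763}}{41437}$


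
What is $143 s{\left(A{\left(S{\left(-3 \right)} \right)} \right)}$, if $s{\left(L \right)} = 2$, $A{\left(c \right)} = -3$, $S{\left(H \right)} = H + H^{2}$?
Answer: $286$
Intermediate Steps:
$143 s{\left(A{\left(S{\left(-3 \right)} \right)} \right)} = 143 \cdot 2 = 286$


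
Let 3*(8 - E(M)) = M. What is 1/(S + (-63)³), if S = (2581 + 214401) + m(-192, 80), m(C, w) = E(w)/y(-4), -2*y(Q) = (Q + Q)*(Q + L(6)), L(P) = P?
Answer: -3/99202 ≈ -3.0241e-5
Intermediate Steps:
y(Q) = -Q*(6 + Q) (y(Q) = -(Q + Q)*(Q + 6)/2 = -2*Q*(6 + Q)/2 = -Q*(6 + Q))
E(M) = 8 - M/3
m(C, w) = 1 - w/24 (m(C, w) = (8 - w/3)/((-1*(-4)*(6 - 4))) = (8 - w/3)/((-1*(-4)*2)) = (8 - w/3)/8 = (8 - w/3)*(⅛) = 1 - w/24)
S = 650939/3 (S = (2581 + 214401) + (1 - 1/24*80) = 216982 + (1 - 10/3) = 216982 - 7/3 = 650939/3 ≈ 2.1698e+5)
1/(S + (-63)³) = 1/(650939/3 + (-63)³) = 1/(650939/3 - 250047) = 1/(-99202/3) = -3/99202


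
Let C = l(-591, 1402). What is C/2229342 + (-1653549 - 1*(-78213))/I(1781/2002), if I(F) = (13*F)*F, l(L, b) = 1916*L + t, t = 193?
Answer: -83289983848932503/543952759974 ≈ -1.5312e+5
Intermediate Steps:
l(L, b) = 193 + 1916*L (l(L, b) = 1916*L + 193 = 193 + 1916*L)
C = -1132163 (C = 193 + 1916*(-591) = 193 - 1132356 = -1132163)
I(F) = 13*F²
C/2229342 + (-1653549 - 1*(-78213))/I(1781/2002) = -1132163/2229342 + (-1653549 - 1*(-78213))/((13*(1781/2002)²)) = -1132163*1/2229342 + (-1653549 + 78213)/((13*(1781*(1/2002))²)) = -1132163/2229342 - 1575336/(13*(137/154)²) = -1132163/2229342 - 1575336/(13*(18769/23716)) = -1132163/2229342 - 1575336/243997/23716 = -1132163/2229342 - 1575336*23716/243997 = -1132163/2229342 - 37360668576/243997 = -83289983848932503/543952759974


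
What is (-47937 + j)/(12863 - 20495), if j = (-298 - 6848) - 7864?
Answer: 62947/7632 ≈ 8.2478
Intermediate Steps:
j = -15010 (j = -7146 - 7864 = -15010)
(-47937 + j)/(12863 - 20495) = (-47937 - 15010)/(12863 - 20495) = -62947/(-7632) = -62947*(-1/7632) = 62947/7632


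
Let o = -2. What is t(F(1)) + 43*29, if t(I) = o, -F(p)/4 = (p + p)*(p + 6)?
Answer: 1245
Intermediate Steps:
F(p) = -8*p*(6 + p) (F(p) = -4*(p + p)*(p + 6) = -4*2*p*(6 + p) = -8*p*(6 + p))
t(I) = -2
t(F(1)) + 43*29 = -2 + 43*29 = -2 + 1247 = 1245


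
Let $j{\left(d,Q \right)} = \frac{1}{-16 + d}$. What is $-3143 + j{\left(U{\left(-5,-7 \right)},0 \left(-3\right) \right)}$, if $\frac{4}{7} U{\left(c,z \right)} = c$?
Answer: $- \frac{311161}{99} \approx -3143.0$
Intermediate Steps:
$U{\left(c,z \right)} = \frac{7 c}{4}$
$-3143 + j{\left(U{\left(-5,-7 \right)},0 \left(-3\right) \right)} = -3143 + \frac{1}{-16 + \frac{7}{4} \left(-5\right)} = -3143 + \frac{1}{-16 - \frac{35}{4}} = -3143 + \frac{1}{- \frac{99}{4}} = -3143 - \frac{4}{99} = - \frac{311161}{99}$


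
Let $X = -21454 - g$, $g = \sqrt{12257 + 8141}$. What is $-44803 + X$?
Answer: $-66257 - \sqrt{20398} \approx -66400.0$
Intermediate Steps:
$g = \sqrt{20398} \approx 142.82$
$X = -21454 - \sqrt{20398} \approx -21597.0$
$-44803 + X = -44803 - \left(21454 + \sqrt{20398}\right) = -66257 - \sqrt{20398}$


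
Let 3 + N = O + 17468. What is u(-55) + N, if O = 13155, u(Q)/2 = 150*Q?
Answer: 14120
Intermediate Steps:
u(Q) = 300*Q (u(Q) = 2*(150*Q) = 300*Q)
N = 30620 (N = -3 + (13155 + 17468) = -3 + 30623 = 30620)
u(-55) + N = 300*(-55) + 30620 = -16500 + 30620 = 14120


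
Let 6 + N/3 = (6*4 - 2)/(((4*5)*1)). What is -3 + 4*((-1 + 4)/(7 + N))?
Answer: -351/77 ≈ -4.5584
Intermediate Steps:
N = -147/10 (N = -18 + 3*((6*4 - 2)/(((4*5)*1))) = -18 + 3*((24 - 2)/((20*1))) = -18 + 3*(22/20) = -18 + 3*(22*(1/20)) = -18 + 3*(11/10) = -18 + 33/10 = -147/10 ≈ -14.700)
-3 + 4*((-1 + 4)/(7 + N)) = -3 + 4*((-1 + 4)/(7 - 147/10)) = -3 + 4*(3/(-77/10)) = -3 + 4*(3*(-10/77)) = -3 + 4*(-30/77) = -3 - 120/77 = -351/77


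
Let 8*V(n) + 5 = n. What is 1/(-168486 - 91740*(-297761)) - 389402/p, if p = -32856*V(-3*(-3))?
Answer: 1257203080519700/53038587903417 ≈ 23.704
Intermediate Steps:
V(n) = -5/8 + n/8
p = -16428 (p = -32856*(-5/8 + (-3*(-3))/8) = -32856*(-5/8 + (1/8)*9) = -32856*(-5/8 + 9/8) = -32856*1/2 = -16428)
1/(-168486 - 91740*(-297761)) - 389402/p = 1/(-168486 - 91740*(-297761)) - 389402/(-16428) = -1/297761/(-260226) - 389402*(-1/16428) = -1/260226*(-1/297761) + 194701/8214 = 1/77485153986 + 194701/8214 = 1257203080519700/53038587903417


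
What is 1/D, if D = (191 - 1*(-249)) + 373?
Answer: 1/813 ≈ 0.0012300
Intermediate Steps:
D = 813 (D = (191 + 249) + 373 = 440 + 373 = 813)
1/D = 1/813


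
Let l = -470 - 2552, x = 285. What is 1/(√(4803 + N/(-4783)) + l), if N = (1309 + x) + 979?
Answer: -7227113/21828850398 - 2*√1716661747/10914425199 ≈ -0.00033867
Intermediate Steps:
l = -3022
N = 2573 (N = (1309 + 285) + 979 = 1594 + 979 = 2573)
1/(√(4803 + N/(-4783)) + l) = 1/(√(4803 + 2573/(-4783)) - 3022) = 1/(√(4803 + 2573*(-1/4783)) - 3022) = 1/(√(4803 - 2573/4783) - 3022) = 1/(√(22970176/4783) - 3022) = 1/(8*√1716661747/4783 - 3022) = 1/(-3022 + 8*√1716661747/4783)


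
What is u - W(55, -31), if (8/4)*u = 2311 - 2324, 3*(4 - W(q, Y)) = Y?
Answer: -125/6 ≈ -20.833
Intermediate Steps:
W(q, Y) = 4 - Y/3
u = -13/2 (u = (2311 - 2324)/2 = (½)*(-13) = -13/2 ≈ -6.5000)
u - W(55, -31) = -13/2 - (4 - ⅓*(-31)) = -13/2 - (4 + 31/3) = -13/2 - 1*43/3 = -13/2 - 43/3 = -125/6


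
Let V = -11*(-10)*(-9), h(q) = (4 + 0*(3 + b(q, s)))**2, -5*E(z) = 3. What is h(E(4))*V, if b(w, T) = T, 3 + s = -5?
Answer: -15840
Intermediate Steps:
s = -8 (s = -3 - 5 = -8)
E(z) = -3/5 (E(z) = -1/5*3 = -3/5)
h(q) = 16 (h(q) = (4 + 0*(3 - 8))**2 = (4 + 0*(-5))**2 = (4 + 0)**2 = 4**2 = 16)
V = -990 (V = 110*(-9) = -990)
h(E(4))*V = 16*(-990) = -15840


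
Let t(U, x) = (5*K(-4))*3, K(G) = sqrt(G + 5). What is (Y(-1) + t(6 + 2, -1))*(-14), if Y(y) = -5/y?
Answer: -280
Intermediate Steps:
K(G) = sqrt(5 + G)
t(U, x) = 15 (t(U, x) = (5*sqrt(5 - 4))*3 = (5*sqrt(1))*3 = (5*1)*3 = 5*3 = 15)
(Y(-1) + t(6 + 2, -1))*(-14) = (-5/(-1) + 15)*(-14) = (-5*(-1) + 15)*(-14) = (5 + 15)*(-14) = 20*(-14) = -280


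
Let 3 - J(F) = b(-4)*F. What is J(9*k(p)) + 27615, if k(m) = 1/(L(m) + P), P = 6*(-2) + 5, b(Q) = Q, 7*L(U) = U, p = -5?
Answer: 82840/3 ≈ 27613.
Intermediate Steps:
L(U) = U/7
P = -7 (P = -12 + 5 = -7)
k(m) = 1/(-7 + m/7) (k(m) = 1/(m/7 - 7) = 1/(-7 + m/7))
J(F) = 3 + 4*F (J(F) = 3 - (-4)*F = 3 + 4*F)
J(9*k(p)) + 27615 = (3 + 4*(9*(7/(-49 - 5)))) + 27615 = (3 + 4*(9*(7/(-54)))) + 27615 = (3 + 4*(9*(7*(-1/54)))) + 27615 = (3 + 4*(9*(-7/54))) + 27615 = (3 + 4*(-7/6)) + 27615 = (3 - 14/3) + 27615 = -5/3 + 27615 = 82840/3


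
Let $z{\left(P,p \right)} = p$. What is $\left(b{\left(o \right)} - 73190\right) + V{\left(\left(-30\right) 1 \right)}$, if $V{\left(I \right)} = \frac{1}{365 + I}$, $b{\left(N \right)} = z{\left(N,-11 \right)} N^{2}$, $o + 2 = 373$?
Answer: $- \frac{531725734}{335} \approx -1.5872 \cdot 10^{6}$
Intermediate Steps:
$o = 371$ ($o = -2 + 373 = 371$)
$b{\left(N \right)} = - 11 N^{2}$
$\left(b{\left(o \right)} - 73190\right) + V{\left(\left(-30\right) 1 \right)} = \left(- 11 \cdot 371^{2} - 73190\right) + \frac{1}{365 - 30} = \left(\left(-11\right) 137641 - 73190\right) + \frac{1}{365 - 30} = \left(-1514051 - 73190\right) + \frac{1}{335} = -1587241 + \frac{1}{335} = - \frac{531725734}{335}$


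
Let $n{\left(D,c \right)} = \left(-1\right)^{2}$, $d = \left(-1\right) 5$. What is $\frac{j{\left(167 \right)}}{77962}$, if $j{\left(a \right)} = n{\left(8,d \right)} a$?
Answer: $\frac{167}{77962} \approx 0.0021421$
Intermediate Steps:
$d = -5$
$n{\left(D,c \right)} = 1$
$j{\left(a \right)} = a$ ($j{\left(a \right)} = 1 a = a$)
$\frac{j{\left(167 \right)}}{77962} = \frac{167}{77962}$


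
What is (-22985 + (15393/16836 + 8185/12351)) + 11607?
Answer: -34284488945/3013644 ≈ -11376.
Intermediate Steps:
(-22985 + (15393/16836 + 8185/12351)) + 11607 = (-22985 + (15393*(1/16836) + 8185*(1/12351))) + 11607 = (-22985 + (5131/5612 + 8185/12351)) + 11607 = (-22985 + 4752487/3013644) + 11607 = -69263854853/3013644 + 11607 = -34284488945/3013644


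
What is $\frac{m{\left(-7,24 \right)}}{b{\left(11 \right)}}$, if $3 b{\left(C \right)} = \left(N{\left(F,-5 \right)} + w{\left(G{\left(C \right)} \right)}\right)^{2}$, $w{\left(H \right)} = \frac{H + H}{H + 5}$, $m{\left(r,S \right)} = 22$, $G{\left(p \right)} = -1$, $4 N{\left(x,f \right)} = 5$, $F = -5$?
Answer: $\frac{352}{3} \approx 117.33$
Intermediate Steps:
$N{\left(x,f \right)} = \frac{5}{4}$ ($N{\left(x,f \right)} = \frac{1}{4} \cdot 5 = \frac{5}{4}$)
$w{\left(H \right)} = \frac{2 H}{5 + H}$
$b{\left(C \right)} = \frac{3}{16}$ ($b{\left(C \right)} = \frac{\left(\frac{5}{4} + 2 \left(-1\right) \frac{1}{5 - 1}\right)^{2}}{3} = \frac{\left(\frac{5}{4} + 2 \left(-1\right) \frac{1}{4}\right)^{2}}{3} = \frac{\left(\frac{5}{4} - \frac{1}{2}\right)^{2}}{3} = \frac{\left(\frac{3}{4}\right)^{2}}{3} = \frac{1}{3} \cdot \frac{9}{16} = \frac{3}{16}$)
$\frac{m{\left(-7,24 \right)}}{b{\left(11 \right)}} = \frac{22}{\frac{3}{16}} = 22 \cdot \frac{16}{3} = \frac{352}{3}$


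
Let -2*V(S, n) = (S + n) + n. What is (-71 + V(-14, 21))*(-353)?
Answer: 30005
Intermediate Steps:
V(S, n) = -n - S/2 (V(S, n) = -((S + n) + n)/2 = -(S + 2*n)/2 = -n - S/2)
(-71 + V(-14, 21))*(-353) = (-71 + (-1*21 - 1/2*(-14)))*(-353) = (-71 + (-21 + 7))*(-353) = (-71 - 14)*(-353) = -85*(-353) = 30005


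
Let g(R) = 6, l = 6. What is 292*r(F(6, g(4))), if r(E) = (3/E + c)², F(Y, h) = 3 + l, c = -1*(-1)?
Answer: 4672/9 ≈ 519.11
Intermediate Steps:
c = 1
F(Y, h) = 9 (F(Y, h) = 3 + 6 = 9)
r(E) = (1 + 3/E)² (r(E) = (3/E + 1)² = (1 + 3/E)²)
292*r(F(6, g(4))) = 292*((3 + 9)²/9²) = 292*((1/81)*12²) = 292*((1/81)*144) = 292*(16/9) = 4672/9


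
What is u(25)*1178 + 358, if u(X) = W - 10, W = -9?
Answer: -22024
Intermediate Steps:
u(X) = -19 (u(X) = -9 - 10 = -19)
u(25)*1178 + 358 = -19*1178 + 358 = -22382 + 358 = -22024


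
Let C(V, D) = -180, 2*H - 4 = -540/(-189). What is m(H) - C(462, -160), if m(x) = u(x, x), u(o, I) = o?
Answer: 1284/7 ≈ 183.43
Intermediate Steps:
H = 24/7 (H = 2 + (-540/(-189))/2 = 2 + (-540*(-1/189))/2 = 2 + (1/2)*(20/7) = 2 + 10/7 = 24/7 ≈ 3.4286)
m(x) = x
m(H) - C(462, -160) = 24/7 - 1*(-180) = 24/7 + 180 = 1284/7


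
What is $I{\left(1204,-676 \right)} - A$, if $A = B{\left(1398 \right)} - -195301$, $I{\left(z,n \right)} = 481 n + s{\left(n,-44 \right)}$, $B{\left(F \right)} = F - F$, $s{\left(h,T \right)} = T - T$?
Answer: $-520457$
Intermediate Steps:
$s{\left(h,T \right)} = 0$
$B{\left(F \right)} = 0$
$I{\left(z,n \right)} = 481 n$ ($I{\left(z,n \right)} = 481 n + 0 = 481 n$)
$A = 195301$ ($A = 0 - -195301 = 0 + 195301 = 195301$)
$I{\left(1204,-676 \right)} - A = 481 \left(-676\right) - 195301 = -325156 - 195301 = -520457$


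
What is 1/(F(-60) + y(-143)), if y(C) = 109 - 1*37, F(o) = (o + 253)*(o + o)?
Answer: -1/23088 ≈ -4.3313e-5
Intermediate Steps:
F(o) = 2*o*(253 + o) (F(o) = (253 + o)*(2*o) = 2*o*(253 + o))
y(C) = 72 (y(C) = 109 - 37 = 72)
1/(F(-60) + y(-143)) = 1/(2*(-60)*(253 - 60) + 72) = 1/(2*(-60)*193 + 72) = 1/(-23160 + 72) = 1/(-23088) = -1/23088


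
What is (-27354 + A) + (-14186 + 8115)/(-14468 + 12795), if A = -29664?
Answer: -95385043/1673 ≈ -57014.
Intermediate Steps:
(-27354 + A) + (-14186 + 8115)/(-14468 + 12795) = (-27354 - 29664) + (-14186 + 8115)/(-14468 + 12795) = -57018 - 6071/(-1673) = -57018 - 6071*(-1/1673) = -57018 + 6071/1673 = -95385043/1673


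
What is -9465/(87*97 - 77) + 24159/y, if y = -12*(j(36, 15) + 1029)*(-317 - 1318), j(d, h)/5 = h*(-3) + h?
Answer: -27171863857/24035147460 ≈ -1.1305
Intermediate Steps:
j(d, h) = -10*h (j(d, h) = 5*(h*(-3) + h) = 5*(-3*h + h) = 5*(-2*h) = -10*h)
y = 17245980 (y = -12*(-10*15 + 1029)*(-317 - 1318) = -12*(-150 + 1029)*(-1635) = -10548*(-1635) = -12*(-1437165) = 17245980)
-9465/(87*97 - 77) + 24159/y = -9465/(87*97 - 77) + 24159/17245980 = -9465/(8439 - 77) + 24159*(1/17245980) = -9465/8362 + 8053/5748660 = -27171863857/24035147460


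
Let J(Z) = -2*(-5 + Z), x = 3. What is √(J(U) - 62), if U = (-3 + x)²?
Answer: 2*I*√13 ≈ 7.2111*I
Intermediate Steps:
U = 0 (U = (-3 + 3)² = 0² = 0)
J(Z) = 10 - 2*Z
√(J(U) - 62) = √((10 - 2*0) - 62) = √((10 + 0) - 62) = √(10 - 62) = √(-52) = 2*I*√13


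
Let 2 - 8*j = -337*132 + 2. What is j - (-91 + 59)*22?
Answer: 12529/2 ≈ 6264.5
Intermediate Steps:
j = 11121/2 (j = 1/4 - (-337*132 + 2)/8 = 1/4 - (-44484 + 2)/8 = 1/4 - 1/8*(-44482) = 1/4 + 22241/4 = 11121/2 ≈ 5560.5)
j - (-91 + 59)*22 = 11121/2 - (-91 + 59)*22 = 11121/2 - (-32)*22 = 11121/2 - 1*(-704) = 11121/2 + 704 = 12529/2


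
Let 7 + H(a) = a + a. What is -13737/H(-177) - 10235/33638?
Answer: 24125809/639122 ≈ 37.748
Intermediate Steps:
H(a) = -7 + 2*a (H(a) = -7 + (a + a) = -7 + 2*a)
-13737/H(-177) - 10235/33638 = -13737/(-7 + 2*(-177)) - 10235/33638 = -13737/(-7 - 354) - 10235*1/33638 = -13737/(-361) - 10235/33638 = -13737*(-1/361) - 10235/33638 = 723/19 - 10235/33638 = 24125809/639122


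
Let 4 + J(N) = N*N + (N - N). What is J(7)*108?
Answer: 4860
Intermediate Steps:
J(N) = -4 + N**2 (J(N) = -4 + (N*N + (N - N)) = -4 + (N**2 + 0) = -4 + N**2)
J(7)*108 = (-4 + 7**2)*108 = (-4 + 49)*108 = 45*108 = 4860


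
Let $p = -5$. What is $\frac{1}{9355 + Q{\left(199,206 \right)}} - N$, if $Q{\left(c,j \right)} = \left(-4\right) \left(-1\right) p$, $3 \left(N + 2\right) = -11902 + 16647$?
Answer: $- \frac{44238562}{28005} \approx -1579.7$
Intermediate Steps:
$N = \frac{4739}{3}$ ($N = -2 + \frac{-11902 + 16647}{3} = -2 + \frac{1}{3} \cdot 4745 = -2 + \frac{4745}{3} = \frac{4739}{3} \approx 1579.7$)
$Q{\left(c,j \right)} = -20$ ($Q{\left(c,j \right)} = \left(-4\right) \left(-1\right) \left(-5\right) = 4 \left(-5\right) = -20$)
$\frac{1}{9355 + Q{\left(199,206 \right)}} - N = \frac{1}{9355 - 20} - \frac{4739}{3} = \frac{1}{9335} - \frac{4739}{3} = - \frac{44238562}{28005}$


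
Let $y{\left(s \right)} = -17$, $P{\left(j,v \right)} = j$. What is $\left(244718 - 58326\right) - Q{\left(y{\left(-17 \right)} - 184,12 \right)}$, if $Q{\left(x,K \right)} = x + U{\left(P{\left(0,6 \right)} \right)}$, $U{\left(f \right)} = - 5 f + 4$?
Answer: $186589$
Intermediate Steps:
$U{\left(f \right)} = 4 - 5 f$
$Q{\left(x,K \right)} = 4 + x$ ($Q{\left(x,K \right)} = x + \left(4 - 0\right) = x + \left(4 + 0\right) = x + 4 = 4 + x$)
$\left(244718 - 58326\right) - Q{\left(y{\left(-17 \right)} - 184,12 \right)} = \left(244718 - 58326\right) - \left(4 - 201\right) = 186392 - -197 = 186392 + 197 = 186589$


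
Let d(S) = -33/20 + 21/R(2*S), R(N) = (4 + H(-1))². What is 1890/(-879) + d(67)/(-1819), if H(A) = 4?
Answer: -366586461/170549440 ≈ -2.1494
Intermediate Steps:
R(N) = 64 (R(N) = (4 + 4)² = 8² = 64)
d(S) = -423/320 (d(S) = -33/20 + 21/64 = -423/320)
1890/(-879) + d(67)/(-1819) = 1890/(-879) - 423/320/(-1819) = 1890*(-1/879) - 423/320*(-1/1819) = -630/293 + 423/582080 = -366586461/170549440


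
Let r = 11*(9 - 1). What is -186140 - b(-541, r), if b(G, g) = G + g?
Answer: -185687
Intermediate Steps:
r = 88 (r = 11*8 = 88)
-186140 - b(-541, r) = -186140 - (-541 + 88) = -186140 - 1*(-453) = -186140 + 453 = -185687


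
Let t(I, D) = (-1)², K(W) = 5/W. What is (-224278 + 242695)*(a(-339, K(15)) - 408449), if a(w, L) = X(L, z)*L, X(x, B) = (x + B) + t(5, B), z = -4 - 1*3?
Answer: -22567320062/3 ≈ -7.5224e+9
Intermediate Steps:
z = -7 (z = -4 - 3 = -7)
t(I, D) = 1
X(x, B) = 1 + B + x (X(x, B) = (x + B) + 1 = (B + x) + 1 = 1 + B + x)
a(w, L) = L*(-6 + L) (a(w, L) = (1 - 7 + L)*L = (-6 + L)*L = L*(-6 + L))
(-224278 + 242695)*(a(-339, K(15)) - 408449) = (-224278 + 242695)*((5/15)*(-6 + 5/15) - 408449) = 18417*((5*(1/15))*(-6 + 5*(1/15)) - 408449) = 18417*((-6 + ⅓)/3 - 408449) = 18417*((⅓)*(-17/3) - 408449) = 18417*(-17/9 - 408449) = 18417*(-3676058/9) = -22567320062/3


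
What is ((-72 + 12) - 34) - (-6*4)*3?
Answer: -22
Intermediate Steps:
((-72 + 12) - 34) - (-6*4)*3 = (-60 - 34) - (-24)*3 = -94 - 1*(-72) = -94 + 72 = -22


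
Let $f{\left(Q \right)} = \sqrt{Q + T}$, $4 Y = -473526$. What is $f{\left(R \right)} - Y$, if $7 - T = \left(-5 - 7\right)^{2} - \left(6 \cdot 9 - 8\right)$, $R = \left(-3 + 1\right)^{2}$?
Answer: $\frac{236763}{2} + i \sqrt{87} \approx 1.1838 \cdot 10^{5} + 9.3274 i$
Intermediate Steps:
$Y = - \frac{236763}{2}$ ($Y = \frac{1}{4} \left(-473526\right) = - \frac{236763}{2} \approx -1.1838 \cdot 10^{5}$)
$R = 4$ ($R = \left(-2\right)^{2} = 4$)
$T = -91$ ($T = 7 - \left(\left(-5 - 7\right)^{2} - \left(6 \cdot 9 - 8\right)\right) = 7 - \left(\left(-12\right)^{2} - \left(54 - 8\right)\right) = 7 - \left(144 - 46\right) = 7 - 98 = -91$)
$f{\left(Q \right)} = \sqrt{-91 + Q}$ ($f{\left(Q \right)} = \sqrt{Q - 91} = \sqrt{-91 + Q}$)
$f{\left(R \right)} - Y = \sqrt{-91 + 4} - - \frac{236763}{2} = \sqrt{-87} + \frac{236763}{2} = i \sqrt{87} + \frac{236763}{2} = \frac{236763}{2} + i \sqrt{87}$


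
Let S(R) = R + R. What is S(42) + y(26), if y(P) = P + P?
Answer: 136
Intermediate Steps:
y(P) = 2*P
S(R) = 2*R
S(42) + y(26) = 2*42 + 2*26 = 84 + 52 = 136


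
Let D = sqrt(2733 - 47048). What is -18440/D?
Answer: 3688*I*sqrt(44315)/8863 ≈ 87.596*I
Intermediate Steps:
D = I*sqrt(44315) (D = sqrt(-44315) = I*sqrt(44315) ≈ 210.51*I)
-18440/D = -18440*(-I*sqrt(44315)/44315) = -(-3688)*I*sqrt(44315)/8863 = 3688*I*sqrt(44315)/8863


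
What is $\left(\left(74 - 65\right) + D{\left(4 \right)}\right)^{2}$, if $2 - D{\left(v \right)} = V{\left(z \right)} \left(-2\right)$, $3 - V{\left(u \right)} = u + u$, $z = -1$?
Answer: $441$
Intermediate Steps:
$V{\left(u \right)} = 3 - 2 u$ ($V{\left(u \right)} = 3 - \left(u + u\right) = 3 - 2 u$)
$D{\left(v \right)} = 12$ ($D{\left(v \right)} = 2 - \left(3 - -2\right) \left(-2\right) = 2 - \left(3 + 2\right) \left(-2\right) = 2 - 5 \left(-2\right) = 2 - -10 = 2 + 10 = 12$)
$\left(\left(74 - 65\right) + D{\left(4 \right)}\right)^{2} = \left(\left(74 - 65\right) + 12\right)^{2} = \left(9 + 12\right)^{2} = 21^{2} = 441$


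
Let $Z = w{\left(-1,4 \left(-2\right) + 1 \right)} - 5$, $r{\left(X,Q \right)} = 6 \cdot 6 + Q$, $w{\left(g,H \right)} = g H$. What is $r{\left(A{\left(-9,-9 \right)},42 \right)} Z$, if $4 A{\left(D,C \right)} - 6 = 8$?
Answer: $156$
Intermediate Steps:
$A{\left(D,C \right)} = \frac{7}{2}$ ($A{\left(D,C \right)} = \frac{3}{2} + \frac{1}{4} \cdot 8 = \frac{3}{2} + 2 = \frac{7}{2}$)
$w{\left(g,H \right)} = H g$
$r{\left(X,Q \right)} = 36 + Q$
$Z = 2$ ($Z = \left(4 \left(-2\right) + 1\right) \left(-1\right) - 5 = \left(-8 + 1\right) \left(-1\right) - 5 = \left(-7\right) \left(-1\right) - 5 = 7 - 5 = 2$)
$r{\left(A{\left(-9,-9 \right)},42 \right)} Z = \left(36 + 42\right) 2 = 78 \cdot 2 = 156$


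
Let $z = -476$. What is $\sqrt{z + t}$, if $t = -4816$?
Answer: $42 i \sqrt{3} \approx 72.746 i$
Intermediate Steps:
$\sqrt{z + t} = \sqrt{-476 - 4816} = \sqrt{-5292} = 42 i \sqrt{3}$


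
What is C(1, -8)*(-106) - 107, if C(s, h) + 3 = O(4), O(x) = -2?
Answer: 423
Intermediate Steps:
C(s, h) = -5 (C(s, h) = -3 - 2 = -5)
C(1, -8)*(-106) - 107 = -5*(-106) - 107 = 530 - 107 = 423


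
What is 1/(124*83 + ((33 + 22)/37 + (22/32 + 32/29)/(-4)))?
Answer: 68672/706843557 ≈ 9.7153e-5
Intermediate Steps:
1/(124*83 + ((33 + 22)/37 + (22/32 + 32/29)/(-4))) = 1/(10292 + (55*(1/37) + (22*(1/32) + 32*(1/29))*(-¼))) = 1/(10292 + (55/37 + (11/16 + 32/29)*(-¼))) = 1/(10292 + (55/37 + (831/464)*(-¼))) = 1/(10292 + (55/37 - 831/1856)) = 1/(10292 + 71333/68672) = 1/(706843557/68672) = 68672/706843557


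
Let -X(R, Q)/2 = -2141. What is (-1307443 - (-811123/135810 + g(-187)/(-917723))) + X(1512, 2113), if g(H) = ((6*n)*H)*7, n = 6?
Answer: -162419985104228941/124635960630 ≈ -1.3032e+6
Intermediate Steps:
X(R, Q) = 4282 (X(R, Q) = -2*(-2141) = 4282)
g(H) = 252*H (g(H) = ((6*6)*H)*7 = (36*H)*7 = 252*H)
(-1307443 - (-811123/135810 + g(-187)/(-917723))) + X(1512, 2113) = (-1307443 - (-811123/135810 + (252*(-187))/(-917723))) + 4282 = (-1307443 - (-811123*1/135810 - 47124*(-1/917723))) + 4282 = (-1307443 - (-811123/135810 + 47124/917723)) + 4282 = (-1307443 - 1*(-737986322489/124635960630)) + 4282 = (-1307443 + 737986322489/124635960630) + 4282 = -162953676287646601/124635960630 + 4282 = -162419985104228941/124635960630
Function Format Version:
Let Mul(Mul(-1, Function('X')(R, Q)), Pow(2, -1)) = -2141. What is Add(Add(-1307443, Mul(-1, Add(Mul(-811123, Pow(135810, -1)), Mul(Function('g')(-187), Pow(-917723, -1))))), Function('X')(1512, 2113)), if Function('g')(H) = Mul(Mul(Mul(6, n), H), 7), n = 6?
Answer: Rational(-162419985104228941, 124635960630) ≈ -1.3032e+6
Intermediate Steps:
Function('X')(R, Q) = 4282 (Function('X')(R, Q) = Mul(-2, -2141) = 4282)
Function('g')(H) = Mul(252, H) (Function('g')(H) = Mul(Mul(Mul(6, 6), H), 7) = Mul(Mul(36, H), 7) = Mul(252, H))
Add(Add(-1307443, Mul(-1, Add(Mul(-811123, Pow(135810, -1)), Mul(Function('g')(-187), Pow(-917723, -1))))), Function('X')(1512, 2113)) = Add(Add(-1307443, Mul(-1, Add(Mul(-811123, Pow(135810, -1)), Mul(Mul(252, -187), Pow(-917723, -1))))), 4282) = Add(Add(-1307443, Mul(-1, Add(Mul(-811123, Rational(1, 135810)), Mul(-47124, Rational(-1, 917723))))), 4282) = Add(Add(-1307443, Mul(-1, Add(Rational(-811123, 135810), Rational(47124, 917723)))), 4282) = Add(Add(-1307443, Mul(-1, Rational(-737986322489, 124635960630))), 4282) = Add(Add(-1307443, Rational(737986322489, 124635960630)), 4282) = Add(Rational(-162953676287646601, 124635960630), 4282) = Rational(-162419985104228941, 124635960630)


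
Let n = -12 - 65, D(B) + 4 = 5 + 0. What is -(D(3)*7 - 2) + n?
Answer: -82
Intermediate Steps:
D(B) = 1 (D(B) = -4 + (5 + 0) = -4 + 5 = 1)
n = -77
-(D(3)*7 - 2) + n = -(1*7 - 2) - 77 = -(7 - 2) - 77 = -1*5 - 77 = -5 - 77 = -82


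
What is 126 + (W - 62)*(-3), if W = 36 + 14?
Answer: 162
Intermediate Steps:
W = 50
126 + (W - 62)*(-3) = 126 + (50 - 62)*(-3) = 126 - 12*(-3) = 126 + 36 = 162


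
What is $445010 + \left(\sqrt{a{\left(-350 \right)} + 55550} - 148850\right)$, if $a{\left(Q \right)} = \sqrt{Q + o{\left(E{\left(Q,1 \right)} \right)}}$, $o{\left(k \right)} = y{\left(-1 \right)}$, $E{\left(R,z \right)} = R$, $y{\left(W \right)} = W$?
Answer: $296160 + \sqrt{55550 + 3 i \sqrt{39}} \approx 2.964 \cdot 10^{5} + 0.039745 i$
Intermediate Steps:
$o{\left(k \right)} = -1$
$a{\left(Q \right)} = \sqrt{-1 + Q}$ ($a{\left(Q \right)} = \sqrt{Q - 1} = \sqrt{-1 + Q}$)
$445010 + \left(\sqrt{a{\left(-350 \right)} + 55550} - 148850\right) = 445010 + \left(\sqrt{\sqrt{-1 - 350} + 55550} - 148850\right) = 445010 - \left(148850 - \sqrt{\sqrt{-351} + 55550}\right) = 445010 - \left(148850 - \sqrt{3 i \sqrt{39} + 55550}\right) = 445010 - \left(148850 - \sqrt{55550 + 3 i \sqrt{39}}\right) = 296160 + \sqrt{55550 + 3 i \sqrt{39}}$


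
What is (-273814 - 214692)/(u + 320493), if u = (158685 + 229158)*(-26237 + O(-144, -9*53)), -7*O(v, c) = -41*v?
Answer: 1709771/36759219579 ≈ 4.6513e-5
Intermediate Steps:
O(v, c) = 41*v/7 (O(v, c) = -(-41)*v/7 = 41*v/7)
u = -73520682609/7 (u = (158685 + 229158)*(-26237 + (41/7)*(-144)) = 387843*(-26237 - 5904/7) = 387843*(-189563/7) = -73520682609/7 ≈ -1.0503e+10)
(-273814 - 214692)/(u + 320493) = (-273814 - 214692)/(-73520682609/7 + 320493) = -488506/(-73518439158/7) = -488506*(-7/73518439158) = 1709771/36759219579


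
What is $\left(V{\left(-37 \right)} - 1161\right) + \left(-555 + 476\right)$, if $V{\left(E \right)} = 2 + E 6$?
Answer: $-1460$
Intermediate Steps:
$V{\left(E \right)} = 2 + 6 E$
$\left(V{\left(-37 \right)} - 1161\right) + \left(-555 + 476\right) = \left(\left(2 + 6 \left(-37\right)\right) - 1161\right) + \left(-555 + 476\right) = \left(\left(2 - 222\right) - 1161\right) - 79 = \left(-220 - 1161\right) - 79 = -1381 - 79 = -1460$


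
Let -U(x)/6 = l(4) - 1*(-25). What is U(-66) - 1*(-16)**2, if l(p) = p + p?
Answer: -454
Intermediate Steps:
l(p) = 2*p
U(x) = -198 (U(x) = -6*(2*4 - 1*(-25)) = -6*(8 + 25) = -6*33 = -198)
U(-66) - 1*(-16)**2 = -198 - 1*(-16)**2 = -198 - 1*256 = -198 - 256 = -454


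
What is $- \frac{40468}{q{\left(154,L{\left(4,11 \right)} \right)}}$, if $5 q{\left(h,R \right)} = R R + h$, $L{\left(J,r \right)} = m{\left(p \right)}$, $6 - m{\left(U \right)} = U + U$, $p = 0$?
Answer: $- \frac{20234}{19} \approx -1064.9$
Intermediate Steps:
$m{\left(U \right)} = 6 - 2 U$ ($m{\left(U \right)} = 6 - \left(U + U\right) = 6 - 2 U$)
$L{\left(J,r \right)} = 6$ ($L{\left(J,r \right)} = 6 - 0 = 6 + 0 = 6$)
$q{\left(h,R \right)} = \frac{h}{5} + \frac{R^{2}}{5}$ ($q{\left(h,R \right)} = \frac{R R + h}{5} = \frac{R^{2} + h}{5} = \frac{h + R^{2}}{5} = \frac{h}{5} + \frac{R^{2}}{5}$)
$- \frac{40468}{q{\left(154,L{\left(4,11 \right)} \right)}} = - \frac{40468}{\frac{1}{5} \cdot 154 + \frac{6^{2}}{5}} = - \frac{40468}{\frac{154}{5} + \frac{1}{5} \cdot 36} = - \frac{40468}{\frac{154}{5} + \frac{36}{5}} = - \frac{40468}{38} = \left(-40468\right) \frac{1}{38} = - \frac{20234}{19}$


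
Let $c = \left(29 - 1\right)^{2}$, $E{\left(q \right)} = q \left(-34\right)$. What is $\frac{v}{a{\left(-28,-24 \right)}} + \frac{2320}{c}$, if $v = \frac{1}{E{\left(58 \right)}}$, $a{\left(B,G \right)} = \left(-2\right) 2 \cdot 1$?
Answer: $\frac{1143809}{386512} \approx 2.9593$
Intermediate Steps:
$E{\left(q \right)} = - 34 q$
$a{\left(B,G \right)} = -4$ ($a{\left(B,G \right)} = \left(-4\right) 1 = -4$)
$c = 784$ ($c = 28^{2} = 784$)
$v = - \frac{1}{1972}$ ($v = \frac{1}{\left(-34\right) 58} = \frac{1}{-1972} = - \frac{1}{1972} \approx -0.0005071$)
$\frac{v}{a{\left(-28,-24 \right)}} + \frac{2320}{c} = - \frac{1}{1972 \left(-4\right)} + \frac{2320}{784} = \left(- \frac{1}{1972}\right) \left(- \frac{1}{4}\right) + 2320 \cdot \frac{1}{784} = \frac{1}{7888} + \frac{145}{49} = \frac{1143809}{386512}$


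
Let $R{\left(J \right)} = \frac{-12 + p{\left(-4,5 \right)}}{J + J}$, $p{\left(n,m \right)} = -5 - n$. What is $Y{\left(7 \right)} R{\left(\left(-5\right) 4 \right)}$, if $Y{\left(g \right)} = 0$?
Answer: $0$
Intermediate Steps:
$R{\left(J \right)} = - \frac{13}{2 J}$ ($R{\left(J \right)} = \frac{-12 - 1}{J + J} = \frac{-12 + \left(-5 + 4\right)}{2 J} = \left(-12 - 1\right) \frac{1}{2 J} = - 13 \frac{1}{2 J} = - \frac{13}{2 J}$)
$Y{\left(7 \right)} R{\left(\left(-5\right) 4 \right)} = 0 \left(- \frac{13}{2 \left(\left(-5\right) 4\right)}\right) = 0 \left(- \frac{13}{2 \left(-20\right)}\right) = 0 \left(\left(- \frac{13}{2}\right) \left(- \frac{1}{20}\right)\right) = 0 \cdot \frac{13}{40} = 0$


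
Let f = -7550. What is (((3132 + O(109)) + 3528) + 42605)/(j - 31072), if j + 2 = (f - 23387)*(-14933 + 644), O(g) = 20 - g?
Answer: 5464/49114191 ≈ 0.00011125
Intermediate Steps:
j = 442058791 (j = -2 + (-7550 - 23387)*(-14933 + 644) = -2 - 30937*(-14289) = -2 + 442058793 = 442058791)
(((3132 + O(109)) + 3528) + 42605)/(j - 31072) = (((3132 + (20 - 1*109)) + 3528) + 42605)/(442058791 - 31072) = (((3132 + (20 - 109)) + 3528) + 42605)/442027719 = (((3132 - 89) + 3528) + 42605)*(1/442027719) = ((3043 + 3528) + 42605)*(1/442027719) = (6571 + 42605)*(1/442027719) = 49176*(1/442027719) = 5464/49114191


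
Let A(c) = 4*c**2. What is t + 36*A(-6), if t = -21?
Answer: 5163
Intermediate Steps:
t + 36*A(-6) = -21 + 36*(4*(-6)**2) = -21 + 36*(4*36) = -21 + 36*144 = -21 + 5184 = 5163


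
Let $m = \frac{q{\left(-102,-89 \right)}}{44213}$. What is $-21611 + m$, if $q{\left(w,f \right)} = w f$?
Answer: $- \frac{955478065}{44213} \approx -21611.0$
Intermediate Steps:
$q{\left(w,f \right)} = f w$
$m = \frac{9078}{44213}$ ($m = \frac{\left(-89\right) \left(-102\right)}{44213} = 9078 \cdot \frac{1}{44213} = \frac{9078}{44213} \approx 0.20532$)
$-21611 + m = -21611 + \frac{9078}{44213} = - \frac{955478065}{44213}$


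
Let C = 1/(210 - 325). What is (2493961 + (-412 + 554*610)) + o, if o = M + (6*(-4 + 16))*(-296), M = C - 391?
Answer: 323125389/115 ≈ 2.8098e+6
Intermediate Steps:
C = -1/115 (C = 1/(-115) = -1/115 ≈ -0.0086956)
M = -44966/115 (M = -1/115 - 391 = -44966/115 ≈ -391.01)
o = -2495846/115 (o = -44966/115 + (6*(-4 + 16))*(-296) = -44966/115 + (6*12)*(-296) = -44966/115 + 72*(-296) = -44966/115 - 21312 = -2495846/115 ≈ -21703.)
(2493961 + (-412 + 554*610)) + o = (2493961 + (-412 + 554*610)) - 2495846/115 = (2493961 + (-412 + 337940)) - 2495846/115 = (2493961 + 337528) - 2495846/115 = 2831489 - 2495846/115 = 323125389/115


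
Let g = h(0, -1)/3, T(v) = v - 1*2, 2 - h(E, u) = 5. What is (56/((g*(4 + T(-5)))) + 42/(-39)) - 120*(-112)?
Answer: 524846/39 ≈ 13458.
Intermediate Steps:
h(E, u) = -3 (h(E, u) = 2 - 1*5 = 2 - 5 = -3)
T(v) = -2 + v (T(v) = v - 2 = -2 + v)
g = -1 (g = -3/3 = -3*⅓ = -1)
(56/((g*(4 + T(-5)))) + 42/(-39)) - 120*(-112) = (56/((-(4 + (-2 - 5)))) + 42/(-39)) - 120*(-112) = (56/((-(4 - 7))) + 42*(-1/39)) + 13440 = (56/((-1*(-3))) - 14/13) + 13440 = (56/3 - 14/13) + 13440 = 686/39 + 13440 = 524846/39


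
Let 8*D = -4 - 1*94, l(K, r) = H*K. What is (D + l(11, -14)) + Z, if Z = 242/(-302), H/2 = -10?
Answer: -140763/604 ≈ -233.05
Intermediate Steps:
H = -20 (H = 2*(-10) = -20)
l(K, r) = -20*K
Z = -121/151 (Z = 242*(-1/302) = -121/151 ≈ -0.80132)
D = -49/4 (D = (-4 - 1*94)/8 = (-4 - 94)/8 = (1/8)*(-98) = -49/4 ≈ -12.250)
(D + l(11, -14)) + Z = (-49/4 - 20*11) - 121/151 = (-49/4 - 220) - 121/151 = -929/4 - 121/151 = -140763/604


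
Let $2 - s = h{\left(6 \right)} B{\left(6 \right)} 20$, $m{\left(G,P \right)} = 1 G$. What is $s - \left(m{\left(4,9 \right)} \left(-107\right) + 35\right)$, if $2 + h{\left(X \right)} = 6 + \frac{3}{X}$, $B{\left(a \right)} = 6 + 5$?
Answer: $-595$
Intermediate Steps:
$B{\left(a \right)} = 11$
$m{\left(G,P \right)} = G$
$h{\left(X \right)} = 4 + \frac{3}{X}$ ($h{\left(X \right)} = -2 + \left(6 + \frac{3}{X}\right) = 4 + \frac{3}{X}$)
$s = -988$ ($s = 2 - \left(4 + \frac{3}{6}\right) 11 \cdot 20 = 2 - \left(4 + 3 \cdot \frac{1}{6}\right) 11 \cdot 20 = 2 - \left(4 + \frac{1}{2}\right) 11 \cdot 20 = 2 - \frac{9}{2} \cdot 11 \cdot 20 = 2 - \frac{99}{2} \cdot 20 = 2 - 990 = -988$)
$s - \left(m{\left(4,9 \right)} \left(-107\right) + 35\right) = -988 - \left(4 \left(-107\right) + 35\right) = -988 - \left(-428 + 35\right) = -988 - -393 = -988 + 393 = -595$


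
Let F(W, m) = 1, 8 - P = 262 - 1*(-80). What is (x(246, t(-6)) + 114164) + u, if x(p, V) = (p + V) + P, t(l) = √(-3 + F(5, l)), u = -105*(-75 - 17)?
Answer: 123736 + I*√2 ≈ 1.2374e+5 + 1.4142*I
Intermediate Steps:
u = 9660 (u = -105*(-92) = 9660)
P = -334 (P = 8 - (262 - 1*(-80)) = 8 - (262 + 80) = 8 - 1*342 = 8 - 342 = -334)
t(l) = I*√2 (t(l) = √(-3 + 1) = √(-2) = I*√2)
x(p, V) = -334 + V + p (x(p, V) = (p + V) - 334 = (V + p) - 334 = -334 + V + p)
(x(246, t(-6)) + 114164) + u = ((-334 + I*√2 + 246) + 114164) + 9660 = ((-88 + I*√2) + 114164) + 9660 = (114076 + I*√2) + 9660 = 123736 + I*√2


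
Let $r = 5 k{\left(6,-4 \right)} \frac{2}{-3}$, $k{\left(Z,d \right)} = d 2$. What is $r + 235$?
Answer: $\frac{785}{3} \approx 261.67$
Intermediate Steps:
$k{\left(Z,d \right)} = 2 d$
$r = \frac{80}{3}$ ($r = 5 \cdot 2 \left(-4\right) \frac{2}{-3} = 5 \left(-8\right) 2 \left(- \frac{1}{3}\right) = \left(-40\right) \left(- \frac{2}{3}\right) = \frac{80}{3} \approx 26.667$)
$r + 235 = \frac{80}{3} + 235 = \frac{785}{3}$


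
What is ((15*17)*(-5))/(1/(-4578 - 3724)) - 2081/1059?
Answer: 11209565869/1059 ≈ 1.0585e+7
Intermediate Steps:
((15*17)*(-5))/(1/(-4578 - 3724)) - 2081/1059 = (255*(-5))/(1/(-8302)) - 2081*1/1059 = -1275/(-1/8302) - 2081/1059 = -1275*(-8302) - 2081/1059 = 10585050 - 2081/1059 = 11209565869/1059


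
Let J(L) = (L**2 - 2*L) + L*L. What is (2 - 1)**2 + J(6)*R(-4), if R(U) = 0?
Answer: 1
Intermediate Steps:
J(L) = -2*L + 2*L**2 (J(L) = (L**2 - 2*L) + L**2 = -2*L + 2*L**2)
(2 - 1)**2 + J(6)*R(-4) = (2 - 1)**2 + (2*6*(-1 + 6))*0 = 1**2 + (2*6*5)*0 = 1 + 60*0 = 1 + 0 = 1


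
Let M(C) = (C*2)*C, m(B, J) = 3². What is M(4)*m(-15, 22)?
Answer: 288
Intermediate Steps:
m(B, J) = 9
M(C) = 2*C² (M(C) = (2*C)*C = 2*C²)
M(4)*m(-15, 22) = (2*4²)*9 = (2*16)*9 = 32*9 = 288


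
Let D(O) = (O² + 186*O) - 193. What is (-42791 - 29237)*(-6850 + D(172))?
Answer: -3927902924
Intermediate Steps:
D(O) = -193 + O² + 186*O
(-42791 - 29237)*(-6850 + D(172)) = (-42791 - 29237)*(-6850 + (-193 + 172² + 186*172)) = -72028*(-6850 + (-193 + 29584 + 31992)) = -72028*(-6850 + 61383) = -72028*54533 = -3927902924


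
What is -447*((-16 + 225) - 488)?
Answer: 124713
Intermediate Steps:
-447*((-16 + 225) - 488) = -447*(209 - 488) = -447*(-279) = 124713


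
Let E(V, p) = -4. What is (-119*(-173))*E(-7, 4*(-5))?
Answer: -82348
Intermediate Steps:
(-119*(-173))*E(-7, 4*(-5)) = -119*(-173)*(-4) = 20587*(-4) = -82348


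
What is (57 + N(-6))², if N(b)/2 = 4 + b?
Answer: 2809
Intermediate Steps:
N(b) = 8 + 2*b (N(b) = 2*(4 + b) = 8 + 2*b)
(57 + N(-6))² = (57 + (8 + 2*(-6)))² = (57 + (8 - 12))² = (57 - 4)² = 53² = 2809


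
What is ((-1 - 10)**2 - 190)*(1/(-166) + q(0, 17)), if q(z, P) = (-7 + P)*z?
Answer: 69/166 ≈ 0.41566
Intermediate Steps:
q(z, P) = z*(-7 + P)
((-1 - 10)**2 - 190)*(1/(-166) + q(0, 17)) = ((-1 - 10)**2 - 190)*(1/(-166) + 0*(-7 + 17)) = ((-11)**2 - 190)*(-1/166 + 0*10) = (121 - 190)*(-1/166 + 0) = -69*(-1/166) = 69/166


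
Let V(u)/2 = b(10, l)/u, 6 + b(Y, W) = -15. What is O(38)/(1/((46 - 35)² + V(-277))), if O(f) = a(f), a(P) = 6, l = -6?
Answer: 201354/277 ≈ 726.91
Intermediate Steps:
b(Y, W) = -21 (b(Y, W) = -6 - 15 = -21)
V(u) = -42/u (V(u) = 2*(-21/u) = -42/u)
O(f) = 6
O(38)/(1/((46 - 35)² + V(-277))) = 6/(1/((46 - 35)² - 42/(-277))) = 6/(1/(11² - 42*(-1/277))) = 6/(1/(121 + 42/277)) = 6/(1/(33559/277)) = 6/(277/33559) = 6*(33559/277) = 201354/277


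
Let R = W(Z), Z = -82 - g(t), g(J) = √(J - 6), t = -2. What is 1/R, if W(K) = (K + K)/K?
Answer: ½ ≈ 0.50000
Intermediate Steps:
g(J) = √(-6 + J)
Z = -82 - 2*I*√2 (Z = -82 - √(-6 - 2) = -82 - √(-8) = -82 - 2*I*√2 ≈ -82.0 - 2.8284*I)
W(K) = 2 (W(K) = (2*K)/K = 2)
R = 2
1/R = 1/2 = ½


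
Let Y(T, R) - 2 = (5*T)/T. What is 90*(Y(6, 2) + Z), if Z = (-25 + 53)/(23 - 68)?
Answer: 574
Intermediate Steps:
Y(T, R) = 7 (Y(T, R) = 2 + (5*T)/T = 2 + 5 = 7)
Z = -28/45 (Z = 28/(-45) = 28*(-1/45) = -28/45 ≈ -0.62222)
90*(Y(6, 2) + Z) = 90*(7 - 28/45) = 90*(287/45) = 574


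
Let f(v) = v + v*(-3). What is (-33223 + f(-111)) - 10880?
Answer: -43881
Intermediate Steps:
f(v) = -2*v (f(v) = v - 3*v = -2*v)
(-33223 + f(-111)) - 10880 = (-33223 - 2*(-111)) - 10880 = (-33223 + 222) - 10880 = -33001 - 10880 = -43881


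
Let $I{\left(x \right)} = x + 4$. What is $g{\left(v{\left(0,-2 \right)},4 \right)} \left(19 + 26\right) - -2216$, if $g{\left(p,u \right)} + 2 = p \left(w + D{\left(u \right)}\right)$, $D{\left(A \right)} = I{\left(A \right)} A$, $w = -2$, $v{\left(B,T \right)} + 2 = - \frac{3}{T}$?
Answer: $1451$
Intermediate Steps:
$v{\left(B,T \right)} = -2 - \frac{3}{T}$
$I{\left(x \right)} = 4 + x$
$D{\left(A \right)} = A \left(4 + A\right)$ ($D{\left(A \right)} = \left(4 + A\right) A = A \left(4 + A\right)$)
$g{\left(p,u \right)} = -2 + p \left(-2 + u \left(4 + u\right)\right)$
$g{\left(v{\left(0,-2 \right)},4 \right)} \left(19 + 26\right) - -2216 = \left(-2 - 2 \left(-2 - \frac{3}{-2}\right) + \left(-2 - \frac{3}{-2}\right) 4 \left(4 + 4\right)\right) \left(19 + 26\right) - -2216 = \left(-2 - 2 \left(-2 - - \frac{3}{2}\right) + \left(-2 - - \frac{3}{2}\right) 4 \cdot 8\right) 45 + 2216 = \left(-2 - 2 \left(-2 + \frac{3}{2}\right) + \left(-2 + \frac{3}{2}\right) 4 \cdot 8\right) 45 + 2216 = \left(-2 - -1 - 2 \cdot 8\right) 45 + 2216 = \left(-2 + 1 - 16\right) 45 + 2216 = \left(-17\right) 45 + 2216 = -765 + 2216 = 1451$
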